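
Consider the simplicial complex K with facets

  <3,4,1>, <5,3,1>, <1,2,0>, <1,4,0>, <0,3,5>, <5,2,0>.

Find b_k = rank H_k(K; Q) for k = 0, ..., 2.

b_0 = 1, b_1 = 1, b_2 = 0.

Order the vertices as 0 < 1 < 2 < 3 < 4 < 5. Listing each simplex with vertices in this order, K has dimension 2 with simplices:

  0-simplices (6): [0], [1], [2], [3], [4], [5]
  1-simplices (12): [0,1], [0,2], [0,3], [0,4], [0,5], [1,2], [1,3], [1,4], [1,5], [2,5], [3,4], [3,5]
  2-simplices (6): [0,1,2], [0,1,4], [0,2,5], [0,3,5], [1,3,4], [1,3,5]

giving chain groups C_0 ≅ Z^6, C_1 ≅ Z^12, C_2 ≅ Z^6.

Boundary ∂_1: C_1 → C_0 sends each edge [p,q] (with p < q) to q − p. For instance
  ∂[1,4] = [4] − [1].
The resulting 6×12 matrix has rank 5, and its Smith normal form has invariant factors (1,1,1,1,1).

The boundary map ∂_2: C_2 → C_1 sends each 2-simplex [p,q,r] to [q,r] − [p,r] + [p,q]. For instance
  ∂[0,1,2] = [1,2] − [0,2] + [0,1],
  ∂[0,2,5] = [2,5] − [0,5] + [0,2].
The 12×6 boundary matrix has rank 6 and Smith normal form diag(1,1,1,1,1,1).

From H_k ≅ ker(∂_k) / im(∂_{k+1}) we obtain:

  H_0: rank C_0 − rank ∂_1 = 6 − 5 = 1, and the invariant factors of ∂_1 are all 1, so H_0 = Z.
  H_1: rank ker ∂_1 − rank ∂_2 = (12 − 5) − 6 = 1, and the invariant factors of ∂_2 are all 1, so H_1 = Z.
  H_2: rank ker ∂_2 − rank ∂_3 = (6 − 6) − 0 = 0, and there is no ∂_3, so H_2 = 0.

As a check, the Euler characteristic is 6 − 12 + 6 = 0, which agrees with 1 − 1 + 0 = 0.

Hence the Betti numbers are b_0 = 1, b_1 = 1, b_2 = 0.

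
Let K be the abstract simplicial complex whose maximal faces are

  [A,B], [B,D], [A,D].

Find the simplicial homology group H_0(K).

H_0 = Z.

Order the vertices as A < B < D. Listing each simplex with vertices in this order, K has dimension 1 with simplices:

  0-simplices (3): A, B, D
  1-simplices (3): AB, AD, BD

Hence C_0 ≅ Z^3, C_1 ≅ Z^3.

∂_1: C_1 → C_0 sends each edge [p,q] (with p < q) to q − p. For instance
  ∂AD = D − A.
The 3×3 boundary matrix has rank 2 and Smith normal form diag(1,1).

From H_k ≅ ker(∂_k) / im(∂_{k+1}) we obtain:

  H_0: rank C_0 − rank ∂_1 = 3 − 2 = 1, and the invariant factors of ∂_1 are all 1, so H_0 = Z.

(K is a triangulation of the circle S^1.)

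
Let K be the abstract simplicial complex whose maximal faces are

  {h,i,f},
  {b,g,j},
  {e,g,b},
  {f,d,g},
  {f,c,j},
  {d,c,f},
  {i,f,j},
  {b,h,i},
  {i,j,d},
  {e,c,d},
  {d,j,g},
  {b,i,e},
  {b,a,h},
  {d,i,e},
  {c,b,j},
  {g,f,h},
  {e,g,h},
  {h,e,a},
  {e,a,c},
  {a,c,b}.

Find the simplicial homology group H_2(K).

H_2 = 0.

Fix the vertex order a < b < c < d < e < f < g < h < i < j and write every simplex with vertices in increasing order. Then dim K = 2 and the simplices of K are:

  0-simplices (10): a, b, c, d, e, f, g, h, i, j
  1-simplices (30): ab, ac, ae, ah, bc, be, bg, bh, bi, bj, cd, ce, cf, cj, de, df, dg, di, dj, eg, eh, ei, fg, fh, fi, fj, gh, gj, hi, ij
  2-simplices (20): abc, abh, ace, aeh, bcj, beg, bei, bgj, bhi, cde, cdf, cfj, dei, dfg, dgj, dij, egh, fgh, fhi, fij

Hence C_0 ≅ Z^10, C_1 ≅ Z^30, C_2 ≅ Z^20.

∂_1: C_1 → C_0 sends each edge [p,q] (with p < q) to q − p.
The 10×30 boundary matrix has rank 9 and Smith normal form diag(1,1,1,1,1,1,1,1,1).

∂_2: C_2 → C_1 sends each 2-simplex [p,q,r] to [q,r] − [p,r] + [p,q]. For instance
  ∂abc = bc − ac + ab,
  ∂fgh = gh − fh + fg.
The 30×20 boundary matrix has rank 20 and Smith normal form diag(1,1,1,1,1,1,1,1,1,1,1,1,1,1,1,1,1,1,1,2).

Computing H_k = (kernel of ∂_k) / (image of ∂_{k+1}):

  H_2: rank ker ∂_2 − rank ∂_3 = (20 − 20) − 0 = 0, and there is no ∂_3, so H_2 ≅ 0.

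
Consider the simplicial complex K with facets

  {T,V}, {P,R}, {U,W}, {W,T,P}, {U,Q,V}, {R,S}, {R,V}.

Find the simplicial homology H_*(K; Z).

We work with the vertex ordering P < Q < R < S < T < U < V < W. The simplices of K, each written with vertices in increasing order, are:

  0-simplices (8): P, Q, R, S, T, U, V, W
  1-simplices (11): PR, PT, PW, QU, QV, RS, RV, TV, TW, UV, UW
  2-simplices (2): PTW, QUV

giving chain groups C_0 ≅ Z^8, C_1 ≅ Z^11, C_2 ≅ Z^2.

Boundary ∂_1: C_1 → C_0 is given by ∂[p,q] = [q] − [p]. For instance
  ∂QU = U − Q.
The resulting 8×11 matrix has rank 7, and its Smith normal form has invariant factors (1,1,1,1,1,1,1).

The boundary map ∂_2: C_2 → C_1 maps a triangle to the signed sum of its edges. For instance
  ∂PTW = TW − PW + PT,
  ∂QUV = UV − QV + QU.
The 11×2 boundary matrix has rank 2 and Smith normal form diag(1,1).

From H_k ≅ ker(∂_k) / im(∂_{k+1}) we obtain:

  H_0: rank C_0 − rank ∂_1 = 8 − 7 = 1, and the invariant factors of ∂_1 are all 1, so H_0 = Z.
  H_1: rank ker ∂_1 − rank ∂_2 = (11 − 7) − 2 = 2, and the invariant factors of ∂_2 are all 1, so H_1 = Z^2.
  H_2: rank ker ∂_2 − rank ∂_3 = (2 − 2) − 0 = 0, and there is no ∂_3, so H_2 = 0.

H_0 ≅ Z,  H_1 ≅ Z^2,  H_2 = 0.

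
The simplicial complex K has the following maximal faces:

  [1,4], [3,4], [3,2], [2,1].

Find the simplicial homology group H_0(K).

H_0 ≅ Z.

Take the total order 1 < 2 < 3 < 4 on the vertex set. Then K (dimension 1) consists of the simplices:

  0-simplices (4): [1], [2], [3], [4]
  1-simplices (4): [1,2], [1,4], [2,3], [3,4]

giving chain groups C_0 ≅ Z^4, C_1 ≅ Z^4.

The boundary map ∂_1: C_1 → C_0 maps an edge to its endpoints' difference, ∂[p,q] = q − p. For instance
  ∂[2,3] = [3] − [2].
The resulting 4×4 matrix has rank 3, and its Smith normal form has invariant factors (1,1,1).

Now H_k = ker ∂_k / im ∂_{k+1}, so:

  H_0: rank C_0 − rank ∂_1 = 4 − 3 = 1, and the invariant factors of ∂_1 are all 1, so H_0 ≅ Z.

(K is a triangulation of the circle S^1.)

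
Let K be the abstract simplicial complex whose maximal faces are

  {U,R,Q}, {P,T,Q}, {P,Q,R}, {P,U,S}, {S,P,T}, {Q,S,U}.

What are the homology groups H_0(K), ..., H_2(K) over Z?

H_0 = Z,  H_1 = Z,  H_2 = 0.

K has 6 vertices, 12 edges, 6 triangles.
rank ∂_0 = 0, rank ∂_1 = 5 ⇒ b_0 = 6 − 0 − 5 = 1; all invariant factors of ∂_1 are 1 so no torsion. So H_0 = Z.
rank ∂_1 = 5, rank ∂_2 = 6 ⇒ b_1 = 12 − 5 − 6 = 1; all invariant factors of ∂_2 are 1 so no torsion. So H_1 = Z.
rank ∂_2 = 6, rank ∂_3 = 0 ⇒ b_2 = 6 − 6 − 0 = 0. So H_2 = 0.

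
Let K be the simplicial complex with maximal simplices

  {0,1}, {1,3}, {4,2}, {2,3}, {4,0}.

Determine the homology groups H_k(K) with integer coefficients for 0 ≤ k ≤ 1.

Fix the vertex order 0 < 1 < 2 < 3 < 4 and write every simplex with vertices in increasing order. Then dim K = 1 and the simplices of K are:

  0-simplices (5): [0], [1], [2], [3], [4]
  1-simplices (5): [0,1], [0,4], [1,3], [2,3], [2,4]

Hence C_0 ≅ Z^5, C_1 ≅ Z^5.

Boundary ∂_1: C_1 → C_0 is given by ∂[p,q] = [q] − [p].
As a 5×5 matrix over Z this has rank 4, with invariant factors (1,1,1,1).

Computing H_k = (kernel of ∂_k) / (image of ∂_{k+1}):

  H_0: rank C_0 − rank ∂_1 = 5 − 4 = 1, and the invariant factors of ∂_1 are all 1, so H_0 = Z.
  H_1: rank ker ∂_1 − rank ∂_2 = (5 − 4) − 0 = 1, and there is no ∂_2, so H_1 = Z.

As a check, the Euler characteristic is 5 − 5 = 0, which agrees with 1 − 1 = 0.
(K is a triangulation of the circle S^1.)

H_0 ≅ Z,  H_1 ≅ Z.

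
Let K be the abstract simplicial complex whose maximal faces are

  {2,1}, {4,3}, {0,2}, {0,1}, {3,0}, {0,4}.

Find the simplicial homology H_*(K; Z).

H_0 ≅ Z,  H_1 ≅ Z^2.

Take the total order 0 < 1 < 2 < 3 < 4 on the vertex set. Then K (dimension 1) consists of the simplices:

  0-simplices (5): [0], [1], [2], [3], [4]
  1-simplices (6): [0,1], [0,2], [0,3], [0,4], [1,2], [3,4]

Hence C_0 ≅ Z^5, C_1 ≅ Z^6.

The boundary map ∂_1: C_1 → C_0 is given by ∂[p,q] = [q] − [p]. For instance
  ∂[0,1] = [1] − [0].
The resulting 5×6 matrix has rank 4, and its Smith normal form has invariant factors (1,1,1,1).

Reading off H_k = ker ∂_k / im ∂_{k+1}:

  H_0: rank C_0 − rank ∂_1 = 5 − 4 = 1, and the invariant factors of ∂_1 are all 1, so H_0 ≅ Z.
  H_1: rank ker ∂_1 − rank ∂_2 = (6 − 4) − 0 = 2, and there is no ∂_2, so H_1 ≅ Z^2.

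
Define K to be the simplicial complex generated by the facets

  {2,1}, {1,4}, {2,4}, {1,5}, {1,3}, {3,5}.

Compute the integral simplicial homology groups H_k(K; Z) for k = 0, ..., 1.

Take the total order 1 < 2 < 3 < 4 < 5 on the vertex set. Then K (dimension 1) consists of the simplices:

  0-simplices (5): [1], [2], [3], [4], [5]
  1-simplices (6): [1,2], [1,3], [1,4], [1,5], [2,4], [3,5]

Hence C_0 ≅ Z^5, C_1 ≅ Z^6.

Boundary ∂_1: C_1 → C_0 maps an edge to its endpoints' difference, ∂[p,q] = q − p. For instance
  ∂[1,3] = [3] − [1].
The 5×6 boundary matrix has rank 4 and Smith normal form diag(1,1,1,1).

From H_k ≅ ker(∂_k) / im(∂_{k+1}) we obtain:

  H_0: rank C_0 − rank ∂_1 = 5 − 4 = 1, and the invariant factors of ∂_1 are all 1, so H_0 = Z.
  H_1: rank ker ∂_1 − rank ∂_2 = (6 − 4) − 0 = 2, and there is no ∂_2, so H_1 = Z^2.

H_0 = Z,  H_1 = Z^2.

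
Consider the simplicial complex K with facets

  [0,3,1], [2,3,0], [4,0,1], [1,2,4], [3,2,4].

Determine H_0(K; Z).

H_0 = Z.

Take the total order 0 < 1 < 2 < 3 < 4 on the vertex set. Then K (dimension 2) consists of the simplices:

  0-simplices (5): [0], [1], [2], [3], [4]
  1-simplices (10): [0,1], [0,2], [0,3], [0,4], [1,2], [1,3], [1,4], [2,3], [2,4], [3,4]
  2-simplices (5): [0,1,3], [0,1,4], [0,2,3], [1,2,4], [2,3,4]

Hence C_0 ≅ Z^5, C_1 ≅ Z^10, C_2 ≅ Z^5.

Boundary ∂_1: C_1 → C_0 is given by ∂[p,q] = [q] − [p]. For instance
  ∂[0,4] = [4] − [0].
The 5×10 boundary matrix has rank 4 and Smith normal form diag(1,1,1,1).

∂_2: C_2 → C_1 sends each 2-simplex [p,q,r] to [q,r] − [p,r] + [p,q]. For instance
  ∂[2,3,4] = [3,4] − [2,4] + [2,3],
  ∂[0,2,3] = [2,3] − [0,3] + [0,2].
The resulting 10×5 matrix has rank 5, and its Smith normal form has invariant factors (1,1,1,1,1).

Computing H_k = (kernel of ∂_k) / (image of ∂_{k+1}):

  H_0: rank C_0 − rank ∂_1 = 5 − 4 = 1, and the invariant factors of ∂_1 are all 1, so H_0 ≅ Z.

(K is a triangulation of the Möbius band.)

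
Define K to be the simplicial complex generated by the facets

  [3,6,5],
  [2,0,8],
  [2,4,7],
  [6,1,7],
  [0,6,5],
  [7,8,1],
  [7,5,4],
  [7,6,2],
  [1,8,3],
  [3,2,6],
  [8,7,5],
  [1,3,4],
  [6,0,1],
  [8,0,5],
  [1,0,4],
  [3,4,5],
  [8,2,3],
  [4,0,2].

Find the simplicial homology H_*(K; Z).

We work with the vertex ordering 0 < 1 < 2 < 3 < 4 < 5 < 6 < 7 < 8. The simplices of K, each written with vertices in increasing order, are:

  0-simplices (9): [0], [1], [2], [3], [4], [5], [6], [7], [8]
  1-simplices (27): (27 of them)
  2-simplices (18): [0,1,4], [0,1,6], [0,2,4], [0,2,8], [0,5,6], [0,5,8], [1,3,4], [1,3,8], [1,6,7], [1,7,8], [2,3,6], [2,3,8], [2,4,7], [2,6,7], [3,4,5], [3,5,6], [4,5,7], [5,7,8]

so the chain groups are C_0 ≅ Z^9, C_1 ≅ Z^27, C_2 ≅ Z^18.

The boundary map ∂_1: C_1 → C_0 maps an edge to its endpoints' difference, ∂[p,q] = q − p. For instance
  ∂[3,5] = [5] − [3].
The 9×27 boundary matrix has rank 8 and Smith normal form diag(1,1,1,1,1,1,1,1).

The boundary map ∂_2: C_2 → C_1 sends each 2-simplex [p,q,r] to [q,r] − [p,r] + [p,q]. For instance
  ∂[4,5,7] = [5,7] − [4,7] + [4,5],
  ∂[0,5,8] = [5,8] − [0,8] + [0,5].
This gives a 27×18 integer matrix of rank 17; reducing to Smith normal form yields diagonal entries (1,1,1,1,1,1,1,1,1,1,1,1,1,1,1,1,1).

Now H_k = ker ∂_k / im ∂_{k+1}, so:

  H_0: rank C_0 − rank ∂_1 = 9 − 8 = 1, and the invariant factors of ∂_1 are all 1, so H_0 = Z.
  H_1: rank ker ∂_1 − rank ∂_2 = (27 − 8) − 17 = 2, and the invariant factors of ∂_2 are all 1, so H_1 = Z^2.
  H_2: rank ker ∂_2 − rank ∂_3 = (18 − 17) − 0 = 1, and there is no ∂_3, so H_2 = Z.

(K is a triangulation of the torus T^2.)

H_0 ≅ Z,  H_1 ≅ Z^2,  H_2 ≅ Z.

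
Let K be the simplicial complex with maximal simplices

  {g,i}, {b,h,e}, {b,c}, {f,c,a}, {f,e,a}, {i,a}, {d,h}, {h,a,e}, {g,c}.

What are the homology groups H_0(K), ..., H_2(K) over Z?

H_0 = Z,  H_1 = Z^2,  H_2 = 0.

Take the total order a < b < c < d < e < f < g < h < i on the vertex set. Then K (dimension 2) consists of the simplices:

  0-simplices (9): a, b, c, d, e, f, g, h, i
  1-simplices (14): ac, ae, af, ah, ai, bc, be, bh, cf, cg, dh, ef, eh, gi
  2-simplices (4): acf, aef, aeh, beh

giving chain groups C_0 ≅ Z^9, C_1 ≅ Z^14, C_2 ≅ Z^4.

The boundary map ∂_1: C_1 → C_0 maps an edge to its endpoints' difference, ∂[p,q] = q − p. For instance
  ∂cf = f − c.
The resulting 9×14 matrix has rank 8, and its Smith normal form has invariant factors (1,1,1,1,1,1,1,1).

∂_2: C_2 → C_1 maps a triangle to the signed sum of its edges. For instance
  ∂acf = cf − af + ac,
  ∂aeh = eh − ah + ae.
This gives a 14×4 integer matrix of rank 4; reducing to Smith normal form yields diagonal entries (1,1,1,1).

Computing H_k = (kernel of ∂_k) / (image of ∂_{k+1}):

  H_0: rank C_0 − rank ∂_1 = 9 − 8 = 1, and the invariant factors of ∂_1 are all 1, so H_0 = Z.
  H_1: rank ker ∂_1 − rank ∂_2 = (14 − 8) − 4 = 2, and the invariant factors of ∂_2 are all 1, so H_1 = Z^2.
  H_2: rank ker ∂_2 − rank ∂_3 = (4 − 4) − 0 = 0, and there is no ∂_3, so H_2 = 0.

As a check, the Euler characteristic is 9 − 14 + 4 = -1, which agrees with 1 − 2 + 0 = -1.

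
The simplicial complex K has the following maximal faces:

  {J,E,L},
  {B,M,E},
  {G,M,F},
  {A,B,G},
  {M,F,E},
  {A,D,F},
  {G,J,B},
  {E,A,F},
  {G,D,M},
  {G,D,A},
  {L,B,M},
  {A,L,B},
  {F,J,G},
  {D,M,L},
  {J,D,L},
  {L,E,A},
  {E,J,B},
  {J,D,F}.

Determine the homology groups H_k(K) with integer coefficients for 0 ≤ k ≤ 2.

Order the vertices as A < B < D < E < F < G < J < L < M. Listing each simplex with vertices in this order, K has dimension 2 with simplices:

  0-simplices (9): A, B, D, E, F, G, J, L, M
  1-simplices (27): AB, AD, AE, AF, AG, AL, BE, BG, BJ, BL, BM, DF, DG, DJ, DL, DM, EF, EJ, EL, EM, FG, FJ, FM, GJ, GM, JL, LM
  2-simplices (18): ABG, ABL, ADF, ADG, AEF, AEL, BEJ, BEM, BGJ, BLM, DFJ, DGM, DJL, DLM, EFM, EJL, FGJ, FGM

Hence C_0 ≅ Z^9, C_1 ≅ Z^27, C_2 ≅ Z^18.

∂_1: C_1 → C_0 is given by ∂[p,q] = [q] − [p].
The resulting 9×27 matrix has rank 8, and its Smith normal form has invariant factors (1,1,1,1,1,1,1,1).

∂_2: C_2 → C_1 maps a triangle to the signed sum of its edges. For instance
  ∂ADG = DG − AG + AD,
  ∂ABL = BL − AL + AB.
The resulting 27×18 matrix has rank 18, and its Smith normal form has invariant factors (1,1,1,1,1,1,1,1,1,1,1,1,1,1,1,1,1,2).

From H_k ≅ ker(∂_k) / im(∂_{k+1}) we obtain:

  H_0: rank C_0 − rank ∂_1 = 9 − 8 = 1, and the invariant factors of ∂_1 are all 1, so H_0 = Z.
  H_1: rank ker ∂_1 − rank ∂_2 = (27 − 8) − 18 = 1, and ∂_2 has invariant factor 2 > 1, so H_1 = Z ⊕ Z_2.
  H_2: rank ker ∂_2 − rank ∂_3 = (18 − 18) − 0 = 0, and there is no ∂_3, so H_2 = 0.

(K is a triangulation of the Klein bottle.)

H_0 ≅ Z,  H_1 ≅ Z ⊕ Z_2,  H_2 = 0.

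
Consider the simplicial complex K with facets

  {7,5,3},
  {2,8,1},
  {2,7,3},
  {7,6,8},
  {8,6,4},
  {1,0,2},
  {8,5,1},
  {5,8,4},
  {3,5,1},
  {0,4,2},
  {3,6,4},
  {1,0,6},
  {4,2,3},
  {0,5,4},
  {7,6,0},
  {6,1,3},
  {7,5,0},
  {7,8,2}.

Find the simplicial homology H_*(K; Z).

Order the vertices as 0 < 1 < 2 < 3 < 4 < 5 < 6 < 7 < 8. Listing each simplex with vertices in this order, K has dimension 2 with simplices:

  0-simplices (9): [0], [1], [2], [3], [4], [5], [6], [7], [8]
  1-simplices (27): (27 of them)
  2-simplices (18): [0,1,2], [0,1,6], [0,2,4], [0,4,5], [0,5,7], [0,6,7], [1,2,8], [1,3,5], [1,3,6], [1,5,8], [2,3,4], [2,3,7], [2,7,8], [3,4,6], [3,5,7], [4,5,8], [4,6,8], [6,7,8]

Hence C_0 ≅ Z^9, C_1 ≅ Z^27, C_2 ≅ Z^18.

∂_1: C_1 → C_0 is given by ∂[p,q] = [q] − [p].
The resulting 9×27 matrix has rank 8, and its Smith normal form has invariant factors (1,1,1,1,1,1,1,1).

∂_2: C_2 → C_1 acts by ∂[p,q,r] = [q,r] − [p,r] + [p,q]. For instance
  ∂[4,5,8] = [5,8] − [4,8] + [4,5],
  ∂[0,1,2] = [1,2] − [0,2] + [0,1].
As a 27×18 matrix over Z this has rank 17, with invariant factors (1,1,1,1,1,1,1,1,1,1,1,1,1,1,1,1,1).

Computing H_k = (kernel of ∂_k) / (image of ∂_{k+1}):

  H_0: rank C_0 − rank ∂_1 = 9 − 8 = 1, and the invariant factors of ∂_1 are all 1, so H_0 ≅ Z.
  H_1: rank ker ∂_1 − rank ∂_2 = (27 − 8) − 17 = 2, and the invariant factors of ∂_2 are all 1, so H_1 ≅ Z^2.
  H_2: rank ker ∂_2 − rank ∂_3 = (18 − 17) − 0 = 1, and there is no ∂_3, so H_2 ≅ Z.

As a check, the Euler characteristic is 9 − 27 + 18 = 0, which agrees with 1 − 2 + 1 = 0.
(K is a triangulation of the torus T^2.)

H_0 ≅ Z,  H_1 ≅ Z^2,  H_2 ≅ Z.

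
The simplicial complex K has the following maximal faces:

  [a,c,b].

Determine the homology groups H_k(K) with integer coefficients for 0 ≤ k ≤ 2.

Order the vertices as a < b < c. Listing each simplex with vertices in this order, K has dimension 2 with simplices:

  0-simplices (3): a, b, c
  1-simplices (3): ab, ac, bc
  2-simplices (1): abc

so the chain groups are C_0 ≅ Z^3, C_1 ≅ Z^3, C_2 ≅ Z^1.

Boundary ∂_1: C_1 → C_0 is given by ∂[p,q] = [q] − [p]. For instance
  ∂ab = b − a.
The 3×3 boundary matrix has rank 2 and Smith normal form diag(1,1).

The boundary map ∂_2: C_2 → C_1 sends each 2-simplex [p,q,r] to [q,r] − [p,r] + [p,q]. For instance
  ∂abc = bc − ac + ab.
As a 3×1 matrix over Z this has rank 1, with invariant factors (1).

Now H_k = ker ∂_k / im ∂_{k+1}, so:

  H_0: rank C_0 − rank ∂_1 = 3 − 2 = 1, and the invariant factors of ∂_1 are all 1, so H_0 = Z.
  H_1: rank ker ∂_1 − rank ∂_2 = (3 − 2) − 1 = 0, and the invariant factors of ∂_2 are all 1, so H_1 = 0.
  H_2: rank ker ∂_2 − rank ∂_3 = (1 − 1) − 0 = 0, and there is no ∂_3, so H_2 = 0.

As a check, the Euler characteristic is 3 − 3 + 1 = 1, which agrees with 1 − 0 + 0 = 1.

H_0 ≅ Z,  H_1 = 0,  H_2 = 0.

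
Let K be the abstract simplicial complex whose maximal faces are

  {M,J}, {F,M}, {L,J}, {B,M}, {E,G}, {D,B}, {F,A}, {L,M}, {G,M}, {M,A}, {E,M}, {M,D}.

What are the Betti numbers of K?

b_0 = 1, b_1 = 4.

K has 9 vertices, 12 edges.
rank ∂_0 = 0, rank ∂_1 = 8 ⇒ b_0 = 9 − 0 − 8 = 1; all invariant factors of ∂_1 are 1 so no torsion. So H_0 = Z.
rank ∂_1 = 8, rank ∂_2 = 0 ⇒ b_1 = 12 − 8 − 0 = 4. So H_1 = Z^4.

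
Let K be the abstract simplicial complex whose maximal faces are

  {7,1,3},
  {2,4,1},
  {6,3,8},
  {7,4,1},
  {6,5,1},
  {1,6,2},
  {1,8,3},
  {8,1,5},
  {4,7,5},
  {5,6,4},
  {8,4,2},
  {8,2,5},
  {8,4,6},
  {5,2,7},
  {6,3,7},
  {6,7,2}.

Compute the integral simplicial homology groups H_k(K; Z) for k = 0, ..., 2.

H_0 ≅ Z,  H_1 ≅ Z^2,  H_2 ≅ Z.

K has 8 vertices, 24 edges, 16 triangles.
rank ∂_0 = 0, rank ∂_1 = 7 ⇒ b_0 = 8 − 0 − 7 = 1; all invariant factors of ∂_1 are 1 so no torsion. So H_0 ≅ Z.
rank ∂_1 = 7, rank ∂_2 = 15 ⇒ b_1 = 24 − 7 − 15 = 2; all invariant factors of ∂_2 are 1 so no torsion. So H_1 ≅ Z^2.
rank ∂_2 = 15, rank ∂_3 = 0 ⇒ b_2 = 16 − 15 − 0 = 1. So H_2 ≅ Z.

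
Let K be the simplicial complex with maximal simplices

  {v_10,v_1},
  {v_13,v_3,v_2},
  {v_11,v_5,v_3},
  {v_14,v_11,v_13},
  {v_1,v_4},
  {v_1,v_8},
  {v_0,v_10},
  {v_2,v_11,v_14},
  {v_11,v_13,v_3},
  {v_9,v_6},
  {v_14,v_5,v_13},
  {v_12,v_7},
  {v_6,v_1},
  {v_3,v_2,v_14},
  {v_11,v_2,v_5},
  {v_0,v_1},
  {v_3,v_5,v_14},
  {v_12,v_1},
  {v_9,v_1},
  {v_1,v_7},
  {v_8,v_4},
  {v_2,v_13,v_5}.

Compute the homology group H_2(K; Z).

Fix the vertex order v_0 < v_1 < v_2 < v_3 < v_4 < v_5 < v_6 < v_7 < v_8 < v_9 < v_10 < v_11 < v_12 < v_13 < v_14 and write every simplex with vertices in increasing order. Then dim K = 2 and the simplices of K are:

  0-simplices (15): [v_0], [v_1], [v_2], [v_3], [v_4], [v_5], [v_6], [v_7], [v_8], [v_9], [v_10], [v_11], [v_12], [v_13], [v_14]
  1-simplices (27): (27 of them)
  2-simplices (10): (10 of them)

giving chain groups C_0 ≅ Z^15, C_1 ≅ Z^27, C_2 ≅ Z^10.

Boundary ∂_1: C_1 → C_0 maps an edge to its endpoints' difference, ∂[p,q] = q − p.
The resulting 15×27 matrix has rank 13, and its Smith normal form has invariant factors (1,1,1,1,1,1,1,1,1,1,1,1,1).

Boundary ∂_2: C_2 → C_1 acts by ∂[p,q,r] = [q,r] − [p,r] + [p,q]. For instance
  ∂[v_2,v_3,v_13] = [v_3,v_13] − [v_2,v_13] + [v_2,v_3],
  ∂[v_3,v_5,v_11] = [v_5,v_11] − [v_3,v_11] + [v_3,v_5].
As a 27×10 matrix over Z this has rank 10, with invariant factors (1,1,1,1,1,1,1,1,1,2).

Reading off H_k = ker ∂_k / im ∂_{k+1}:

  H_2: rank ker ∂_2 − rank ∂_3 = (10 − 10) − 0 = 0, and there is no ∂_3, so H_2 = 0.

(K is a triangulation of the disjoint union of the real projective plane RP^2 and a wedge of 4 circles.)

H_2 = 0.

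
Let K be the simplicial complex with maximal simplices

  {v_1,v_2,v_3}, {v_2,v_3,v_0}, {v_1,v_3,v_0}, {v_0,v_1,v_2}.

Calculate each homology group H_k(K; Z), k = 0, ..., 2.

Take the total order v_0 < v_1 < v_2 < v_3 on the vertex set. Then K (dimension 2) consists of the simplices:

  0-simplices (4): [v_0], [v_1], [v_2], [v_3]
  1-simplices (6): [v_0,v_1], [v_0,v_2], [v_0,v_3], [v_1,v_2], [v_1,v_3], [v_2,v_3]
  2-simplices (4): [v_0,v_1,v_2], [v_0,v_1,v_3], [v_0,v_2,v_3], [v_1,v_2,v_3]

Hence C_0 ≅ Z^4, C_1 ≅ Z^6, C_2 ≅ Z^4.

∂_1: C_1 → C_0 sends each edge [p,q] (with p < q) to q − p.
As a 4×6 matrix over Z this has rank 3, with invariant factors (1,1,1).

The boundary map ∂_2: C_2 → C_1 acts by ∂[p,q,r] = [q,r] − [p,r] + [p,q]. For instance
  ∂[v_0,v_2,v_3] = [v_2,v_3] − [v_0,v_3] + [v_0,v_2],
  ∂[v_0,v_1,v_2] = [v_1,v_2] − [v_0,v_2] + [v_0,v_1].
The resulting 6×4 matrix has rank 3, and its Smith normal form has invariant factors (1,1,1).

From H_k ≅ ker(∂_k) / im(∂_{k+1}) we obtain:

  H_0: rank C_0 − rank ∂_1 = 4 − 3 = 1, and the invariant factors of ∂_1 are all 1, so H_0 = Z.
  H_1: rank ker ∂_1 − rank ∂_2 = (6 − 3) − 3 = 0, and the invariant factors of ∂_2 are all 1, so H_1 = 0.
  H_2: rank ker ∂_2 − rank ∂_3 = (4 − 3) − 0 = 1, and there is no ∂_3, so H_2 = Z.

As a check, the Euler characteristic is 4 − 6 + 4 = 2, which agrees with 1 − 0 + 1 = 2.

H_0 = Z,  H_1 = 0,  H_2 = Z.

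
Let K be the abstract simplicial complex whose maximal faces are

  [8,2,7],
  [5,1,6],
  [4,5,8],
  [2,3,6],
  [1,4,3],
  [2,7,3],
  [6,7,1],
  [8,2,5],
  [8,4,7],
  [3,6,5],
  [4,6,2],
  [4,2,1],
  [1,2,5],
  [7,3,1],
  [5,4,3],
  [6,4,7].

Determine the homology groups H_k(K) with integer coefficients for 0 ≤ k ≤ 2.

H_0 = Z,  H_1 = Z^2,  H_2 = Z.

Take the total order 1 < 2 < 3 < 4 < 5 < 6 < 7 < 8 on the vertex set. Then K (dimension 2) consists of the simplices:

  0-simplices (8): [1], [2], [3], [4], [5], [6], [7], [8]
  1-simplices (24): (24 of them)
  2-simplices (16): [1,2,4], [1,2,5], [1,3,4], [1,3,7], [1,5,6], [1,6,7], [2,3,6], [2,3,7], [2,4,6], [2,5,8], [2,7,8], [3,4,5], [3,5,6], [4,5,8], [4,6,7], [4,7,8]

so the chain groups are C_0 ≅ Z^8, C_1 ≅ Z^24, C_2 ≅ Z^16.

The boundary map ∂_1: C_1 → C_0 sends each edge [p,q] (with p < q) to q − p.
This gives a 8×24 integer matrix of rank 7; reducing to Smith normal form yields diagonal entries (1,1,1,1,1,1,1).

The boundary map ∂_2: C_2 → C_1 maps a triangle to the signed sum of its edges. For instance
  ∂[2,3,7] = [3,7] − [2,7] + [2,3],
  ∂[2,7,8] = [7,8] − [2,8] + [2,7].
This gives a 24×16 integer matrix of rank 15; reducing to Smith normal form yields diagonal entries (1,1,1,1,1,1,1,1,1,1,1,1,1,1,1).

From H_k ≅ ker(∂_k) / im(∂_{k+1}) we obtain:

  H_0: rank C_0 − rank ∂_1 = 8 − 7 = 1, and the invariant factors of ∂_1 are all 1, so H_0 ≅ Z.
  H_1: rank ker ∂_1 − rank ∂_2 = (24 − 7) − 15 = 2, and the invariant factors of ∂_2 are all 1, so H_1 ≅ Z^2.
  H_2: rank ker ∂_2 − rank ∂_3 = (16 − 15) − 0 = 1, and there is no ∂_3, so H_2 ≅ Z.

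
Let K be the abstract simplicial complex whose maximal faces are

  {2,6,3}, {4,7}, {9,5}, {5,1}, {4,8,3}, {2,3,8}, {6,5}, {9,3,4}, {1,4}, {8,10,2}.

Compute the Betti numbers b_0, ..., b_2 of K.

Fix the vertex order 1 < 2 < 3 < 4 < 5 < 6 < 7 < 8 < 9 < 10 and write every simplex with vertices in increasing order. Then dim K = 2 and the simplices of K are:

  0-simplices (10): [1], [2], [3], [4], [5], [6], [7], [8], [9], [10]
  1-simplices (16): [1,4], [1,5], [2,3], [2,6], [2,8], [2,10], [3,4], [3,6], [3,8], [3,9], [4,7], [4,8], [4,9], [5,6], [5,9], [8,10]
  2-simplices (5): [2,3,6], [2,3,8], [2,8,10], [3,4,8], [3,4,9]

giving chain groups C_0 ≅ Z^10, C_1 ≅ Z^16, C_2 ≅ Z^5.

The boundary map ∂_1: C_1 → C_0 sends each edge [p,q] (with p < q) to q − p.
This gives a 10×16 integer matrix of rank 9; reducing to Smith normal form yields diagonal entries (1,1,1,1,1,1,1,1,1).

The boundary map ∂_2: C_2 → C_1 sends each 2-simplex [p,q,r] to [q,r] − [p,r] + [p,q]. For instance
  ∂[3,4,8] = [4,8] − [3,8] + [3,4],
  ∂[3,4,9] = [4,9] − [3,9] + [3,4].
As a 16×5 matrix over Z this has rank 5, with invariant factors (1,1,1,1,1).

Now H_k = ker ∂_k / im ∂_{k+1}, so:

  H_0: rank C_0 − rank ∂_1 = 10 − 9 = 1, and the invariant factors of ∂_1 are all 1, so H_0 ≅ Z.
  H_1: rank ker ∂_1 − rank ∂_2 = (16 − 9) − 5 = 2, and the invariant factors of ∂_2 are all 1, so H_1 ≅ Z^2.
  H_2: rank ker ∂_2 − rank ∂_3 = (5 − 5) − 0 = 0, and there is no ∂_3, so H_2 ≅ 0.

Hence the Betti numbers are b_0 = 1, b_1 = 2, b_2 = 0.

b_0 = 1, b_1 = 2, b_2 = 0.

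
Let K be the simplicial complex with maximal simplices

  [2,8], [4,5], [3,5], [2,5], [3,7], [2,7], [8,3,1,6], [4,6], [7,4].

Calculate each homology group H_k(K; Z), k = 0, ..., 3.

Take the total order 1 < 2 < 3 < 4 < 5 < 6 < 7 < 8 on the vertex set. Then K (dimension 3) consists of the simplices:

  0-simplices (8): [1], [2], [3], [4], [5], [6], [7], [8]
  1-simplices (14): [1,3], [1,6], [1,8], [2,5], [2,7], [2,8], [3,5], [3,6], [3,7], [3,8], [4,5], [4,6], [4,7], [6,8]
  2-simplices (4): [1,3,6], [1,3,8], [1,6,8], [3,6,8]
  3-simplices (1): [1,3,6,8]

so the chain groups are C_0 ≅ Z^8, C_1 ≅ Z^14, C_2 ≅ Z^4, C_3 ≅ Z^1.

The boundary map ∂_1: C_1 → C_0 is given by ∂[p,q] = [q] − [p].
This gives a 8×14 integer matrix of rank 7; reducing to Smith normal form yields diagonal entries (1,1,1,1,1,1,1).

The boundary map ∂_2: C_2 → C_1 sends each 2-simplex [p,q,r] to [q,r] − [p,r] + [p,q]. For instance
  ∂[1,3,6] = [3,6] − [1,6] + [1,3],
  ∂[1,3,8] = [3,8] − [1,8] + [1,3].
The resulting 14×4 matrix has rank 3, and its Smith normal form has invariant factors (1,1,1).

The boundary map ∂_3: C_3 → C_2 sends each 3-simplex σ to the alternating sum Σ_i (−1)^i (σ with its i-th vertex removed). For instance
  ∂[1,3,6,8] = [3,6,8] − [1,6,8] + [1,3,8] − [1,3,6].
The resulting 4×1 matrix has rank 1, and its Smith normal form has invariant factors (1).

Computing H_k = (kernel of ∂_k) / (image of ∂_{k+1}):

  H_0: rank C_0 − rank ∂_1 = 8 − 7 = 1, and the invariant factors of ∂_1 are all 1, so H_0 = Z.
  H_1: rank ker ∂_1 − rank ∂_2 = (14 − 7) − 3 = 4, and the invariant factors of ∂_2 are all 1, so H_1 = Z^4.
  H_2: rank ker ∂_2 − rank ∂_3 = (4 − 3) − 1 = 0, and the invariant factors of ∂_3 are all 1, so H_2 = 0.
  H_3: rank ker ∂_3 − rank ∂_4 = (1 − 1) − 0 = 0, and there is no ∂_4, so H_3 = 0.

H_0 = Z,  H_1 = Z^4,  H_2 = 0,  H_3 = 0.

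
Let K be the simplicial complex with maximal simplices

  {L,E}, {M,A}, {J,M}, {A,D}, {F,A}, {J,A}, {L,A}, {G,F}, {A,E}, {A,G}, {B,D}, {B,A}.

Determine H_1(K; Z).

H_1 ≅ Z^4.

We work with the vertex ordering A < B < D < E < F < G < J < L < M. The simplices of K, each written with vertices in increasing order, are:

  0-simplices (9): A, B, D, E, F, G, J, L, M
  1-simplices (12): AB, AD, AE, AF, AG, AJ, AL, AM, BD, EL, FG, JM

giving chain groups C_0 ≅ Z^9, C_1 ≅ Z^12.

∂_1: C_1 → C_0 maps an edge to its endpoints' difference, ∂[p,q] = q − p. For instance
  ∂AB = B − A.
The 9×12 boundary matrix has rank 8 and Smith normal form diag(1,1,1,1,1,1,1,1).

From H_k ≅ ker(∂_k) / im(∂_{k+1}) we obtain:

  H_1: rank ker ∂_1 − rank ∂_2 = (12 − 8) − 0 = 4, and there is no ∂_2, so H_1 ≅ Z^4.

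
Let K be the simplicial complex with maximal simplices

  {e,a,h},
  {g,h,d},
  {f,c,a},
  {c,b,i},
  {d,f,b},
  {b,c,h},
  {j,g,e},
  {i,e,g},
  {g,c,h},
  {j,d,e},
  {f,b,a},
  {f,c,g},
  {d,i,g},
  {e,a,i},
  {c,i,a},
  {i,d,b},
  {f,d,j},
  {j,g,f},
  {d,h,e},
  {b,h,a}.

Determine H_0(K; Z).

H_0 = Z.

Fix the vertex order a < b < c < d < e < f < g < h < i < j and write every simplex with vertices in increasing order. Then dim K = 2 and the simplices of K are:

  0-simplices (10): a, b, c, d, e, f, g, h, i, j
  1-simplices (30): ab, ac, ae, af, ah, ai, bc, bd, bf, bh, bi, cf, cg, ch, ci, de, df, dg, dh, di, dj, eg, eh, ei, ej, fg, fj, gh, gi, gj
  2-simplices (20): abf, abh, acf, aci, aeh, aei, bch, bci, bdf, bdi, cfg, cgh, deh, dej, dfj, dgh, dgi, egi, egj, fgj

so the chain groups are C_0 ≅ Z^10, C_1 ≅ Z^30, C_2 ≅ Z^20.

∂_1: C_1 → C_0 sends each edge [p,q] (with p < q) to q − p. For instance
  ∂ci = i − c.
This gives a 10×30 integer matrix of rank 9; reducing to Smith normal form yields diagonal entries (1,1,1,1,1,1,1,1,1).

∂_2: C_2 → C_1 maps a triangle to the signed sum of its edges. For instance
  ∂fgj = gj − fj + fg,
  ∂aci = ci − ai + ac.
The resulting 30×20 matrix has rank 20, and its Smith normal form has invariant factors (1,1,1,1,1,1,1,1,1,1,1,1,1,1,1,1,1,1,1,2).

Reading off H_k = ker ∂_k / im ∂_{k+1}:

  H_0: rank C_0 − rank ∂_1 = 10 − 9 = 1, and the invariant factors of ∂_1 are all 1, so H_0 ≅ Z.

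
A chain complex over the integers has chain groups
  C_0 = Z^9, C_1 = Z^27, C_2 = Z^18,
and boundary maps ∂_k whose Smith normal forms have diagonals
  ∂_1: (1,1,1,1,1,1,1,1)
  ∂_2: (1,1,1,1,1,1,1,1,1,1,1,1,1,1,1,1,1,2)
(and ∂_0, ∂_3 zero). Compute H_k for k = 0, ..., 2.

H_0: b_0 = 9 − 0 − 8 = 1; torsion from ∂_1 factors > 1: none. So H_0 ≅ Z.
H_1: b_1 = 27 − 8 − 18 = 1; torsion from ∂_2 factors > 1: [2]. So H_1 ≅ Z ⊕ Z/2Z.
H_2: b_2 = 18 − 18 − 0 = 0; torsion from ∂_3 factors > 1: none. So H_2 ≅ 0.

H_0 ≅ Z,  H_1 ≅ Z ⊕ Z/2Z,  H_2 = 0.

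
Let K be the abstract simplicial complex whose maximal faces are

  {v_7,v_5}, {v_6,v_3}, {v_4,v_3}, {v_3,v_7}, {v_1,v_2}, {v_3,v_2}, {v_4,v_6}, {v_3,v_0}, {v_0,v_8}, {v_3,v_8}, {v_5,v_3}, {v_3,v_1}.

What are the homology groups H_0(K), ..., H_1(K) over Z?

K has 9 vertices, 12 edges.
rank ∂_0 = 0, rank ∂_1 = 8 ⇒ b_0 = 9 − 0 − 8 = 1; all invariant factors of ∂_1 are 1 so no torsion. So H_0 = Z.
rank ∂_1 = 8, rank ∂_2 = 0 ⇒ b_1 = 12 − 8 − 0 = 4. So H_1 = Z^4.

H_0 = Z,  H_1 = Z^4.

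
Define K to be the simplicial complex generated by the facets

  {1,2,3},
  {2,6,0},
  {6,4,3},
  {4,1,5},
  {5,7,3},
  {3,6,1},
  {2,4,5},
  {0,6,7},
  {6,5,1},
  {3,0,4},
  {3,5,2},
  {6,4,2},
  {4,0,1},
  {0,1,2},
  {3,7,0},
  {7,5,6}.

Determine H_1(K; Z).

Fix the vertex order 0 < 1 < 2 < 3 < 4 < 5 < 6 < 7 and write every simplex with vertices in increasing order. Then dim K = 2 and the simplices of K are:

  0-simplices (8): [0], [1], [2], [3], [4], [5], [6], [7]
  1-simplices (24): (24 of them)
  2-simplices (16): [0,1,2], [0,1,4], [0,2,6], [0,3,4], [0,3,7], [0,6,7], [1,2,3], [1,3,6], [1,4,5], [1,5,6], [2,3,5], [2,4,5], [2,4,6], [3,4,6], [3,5,7], [5,6,7]

giving chain groups C_0 ≅ Z^8, C_1 ≅ Z^24, C_2 ≅ Z^16.

Boundary ∂_1: C_1 → C_0 is given by ∂[p,q] = [q] − [p].
The resulting 8×24 matrix has rank 7, and its Smith normal form has invariant factors (1,1,1,1,1,1,1).

The boundary map ∂_2: C_2 → C_1 sends each 2-simplex [p,q,r] to [q,r] − [p,r] + [p,q]. For instance
  ∂[0,2,6] = [2,6] − [0,6] + [0,2],
  ∂[0,1,4] = [1,4] − [0,4] + [0,1].
As a 24×16 matrix over Z this has rank 15, with invariant factors (1,1,1,1,1,1,1,1,1,1,1,1,1,1,1).

Reading off H_k = ker ∂_k / im ∂_{k+1}:

  H_1: rank ker ∂_1 − rank ∂_2 = (24 − 7) − 15 = 2, and the invariant factors of ∂_2 are all 1, so H_1 ≅ Z^2.

(K is a triangulation of the torus T^2.)

H_1 ≅ Z^2.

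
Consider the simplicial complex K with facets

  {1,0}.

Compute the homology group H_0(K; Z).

H_0 = Z.

K has 2 vertices, 1 edge.
rank ∂_0 = 0, rank ∂_1 = 1 ⇒ b_0 = 2 − 0 − 1 = 1; all invariant factors of ∂_1 are 1 so no torsion. So H_0 = Z.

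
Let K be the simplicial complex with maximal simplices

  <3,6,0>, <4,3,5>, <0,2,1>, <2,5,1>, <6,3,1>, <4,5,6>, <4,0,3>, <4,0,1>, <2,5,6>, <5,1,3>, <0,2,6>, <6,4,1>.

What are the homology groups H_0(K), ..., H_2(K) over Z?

We work with the vertex ordering 0 < 1 < 2 < 3 < 4 < 5 < 6. The simplices of K, each written with vertices in increasing order, are:

  0-simplices (7): [0], [1], [2], [3], [4], [5], [6]
  1-simplices (18): [0,1], [0,2], [0,3], [0,4], [0,6], [1,2], [1,3], [1,4], [1,5], [1,6], [2,5], [2,6], [3,4], [3,5], [3,6], [4,5], [4,6], [5,6]
  2-simplices (12): [0,1,2], [0,1,4], [0,2,6], [0,3,4], [0,3,6], [1,2,5], [1,3,5], [1,3,6], [1,4,6], [2,5,6], [3,4,5], [4,5,6]

so the chain groups are C_0 ≅ Z^7, C_1 ≅ Z^18, C_2 ≅ Z^12.

Boundary ∂_1: C_1 → C_0 maps an edge to its endpoints' difference, ∂[p,q] = q − p. For instance
  ∂[4,5] = [5] − [4].
As a 7×18 matrix over Z this has rank 6, with invariant factors (1,1,1,1,1,1).

The boundary map ∂_2: C_2 → C_1 sends each 2-simplex [p,q,r] to [q,r] − [p,r] + [p,q]. For instance
  ∂[0,2,6] = [2,6] − [0,6] + [0,2],
  ∂[0,3,4] = [3,4] − [0,4] + [0,3].
As a 18×12 matrix over Z this has rank 12, with invariant factors (1,1,1,1,1,1,1,1,1,1,1,2).

Computing H_k = (kernel of ∂_k) / (image of ∂_{k+1}):

  H_0: rank C_0 − rank ∂_1 = 7 − 6 = 1, and the invariant factors of ∂_1 are all 1, so H_0 = Z.
  H_1: rank ker ∂_1 − rank ∂_2 = (18 − 6) − 12 = 0, and ∂_2 has invariant factor 2 > 1, so H_1 = Z/2Z.
  H_2: rank ker ∂_2 − rank ∂_3 = (12 − 12) − 0 = 0, and there is no ∂_3, so H_2 = 0.

H_0 ≅ Z,  H_1 ≅ Z/2Z,  H_2 = 0.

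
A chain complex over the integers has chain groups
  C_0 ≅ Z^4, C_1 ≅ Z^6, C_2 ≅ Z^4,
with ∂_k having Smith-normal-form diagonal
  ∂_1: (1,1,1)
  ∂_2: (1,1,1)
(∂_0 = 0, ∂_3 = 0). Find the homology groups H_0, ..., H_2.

H_0 = Z,  H_1 = 0,  H_2 = Z.

H_0: b_0 = 4 − 0 − 3 = 1; torsion from ∂_1 factors > 1: none. So H_0 = Z.
H_1: b_1 = 6 − 3 − 3 = 0; torsion from ∂_2 factors > 1: none. So H_1 = 0.
H_2: b_2 = 4 − 3 − 0 = 1; torsion from ∂_3 factors > 1: none. So H_2 = Z.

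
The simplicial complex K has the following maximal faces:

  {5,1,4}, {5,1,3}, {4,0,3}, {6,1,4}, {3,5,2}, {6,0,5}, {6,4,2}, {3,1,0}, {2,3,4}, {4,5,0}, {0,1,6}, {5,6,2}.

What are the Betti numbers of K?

b_0 = 1, b_1 = 0, b_2 = 0.

We work with the vertex ordering 0 < 1 < 2 < 3 < 4 < 5 < 6. The simplices of K, each written with vertices in increasing order, are:

  0-simplices (7): [0], [1], [2], [3], [4], [5], [6]
  1-simplices (18): [0,1], [0,3], [0,4], [0,5], [0,6], [1,3], [1,4], [1,5], [1,6], [2,3], [2,4], [2,5], [2,6], [3,4], [3,5], [4,5], [4,6], [5,6]
  2-simplices (12): [0,1,3], [0,1,6], [0,3,4], [0,4,5], [0,5,6], [1,3,5], [1,4,5], [1,4,6], [2,3,4], [2,3,5], [2,4,6], [2,5,6]

Hence C_0 ≅ Z^7, C_1 ≅ Z^18, C_2 ≅ Z^12.

Boundary ∂_1: C_1 → C_0 is given by ∂[p,q] = [q] − [p].
This gives a 7×18 integer matrix of rank 6; reducing to Smith normal form yields diagonal entries (1,1,1,1,1,1).

∂_2: C_2 → C_1 sends each 2-simplex [p,q,r] to [q,r] − [p,r] + [p,q]. For instance
  ∂[1,4,6] = [4,6] − [1,6] + [1,4],
  ∂[0,3,4] = [3,4] − [0,4] + [0,3].
This gives a 18×12 integer matrix of rank 12; reducing to Smith normal form yields diagonal entries (1,1,1,1,1,1,1,1,1,1,1,2).

Computing H_k = (kernel of ∂_k) / (image of ∂_{k+1}):

  H_0: rank C_0 − rank ∂_1 = 7 − 6 = 1, and the invariant factors of ∂_1 are all 1, so H_0 ≅ Z.
  H_1: rank ker ∂_1 − rank ∂_2 = (18 − 6) − 12 = 0, and ∂_2 has invariant factor 2 > 1, so H_1 ≅ Z_2.
  H_2: rank ker ∂_2 − rank ∂_3 = (12 − 12) − 0 = 0, and there is no ∂_3, so H_2 ≅ 0.

As a check, the Euler characteristic is 7 − 18 + 12 = 1, which agrees with 1 − 0 + 0 = 1.

Hence the Betti numbers are b_0 = 1, b_1 = 0, b_2 = 0.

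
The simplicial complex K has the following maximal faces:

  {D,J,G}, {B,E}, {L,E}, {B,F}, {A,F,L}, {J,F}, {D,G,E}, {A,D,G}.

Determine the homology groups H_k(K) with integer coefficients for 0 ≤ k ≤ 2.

Fix the vertex order A < B < D < E < F < G < J < L and write every simplex with vertices in increasing order. Then dim K = 2 and the simplices of K are:

  0-simplices (8): A, B, D, E, F, G, J, L
  1-simplices (14): AD, AF, AG, AL, BE, BF, DE, DG, DJ, EG, EL, FJ, FL, GJ
  2-simplices (4): ADG, AFL, DEG, DGJ

Hence C_0 ≅ Z^8, C_1 ≅ Z^14, C_2 ≅ Z^4.

Boundary ∂_1: C_1 → C_0 is given by ∂[p,q] = [q] − [p]. For instance
  ∂GJ = J − G.
The 8×14 boundary matrix has rank 7 and Smith normal form diag(1,1,1,1,1,1,1).

Boundary ∂_2: C_2 → C_1 acts by ∂[p,q,r] = [q,r] − [p,r] + [p,q]. For instance
  ∂ADG = DG − AG + AD,
  ∂AFL = FL − AL + AF.
The 14×4 boundary matrix has rank 4 and Smith normal form diag(1,1,1,1).

Now H_k = ker ∂_k / im ∂_{k+1}, so:

  H_0: rank C_0 − rank ∂_1 = 8 − 7 = 1, and the invariant factors of ∂_1 are all 1, so H_0 = Z.
  H_1: rank ker ∂_1 − rank ∂_2 = (14 − 7) − 4 = 3, and the invariant factors of ∂_2 are all 1, so H_1 = Z^3.
  H_2: rank ker ∂_2 − rank ∂_3 = (4 − 4) − 0 = 0, and there is no ∂_3, so H_2 = 0.

H_0 ≅ Z,  H_1 ≅ Z^3,  H_2 = 0.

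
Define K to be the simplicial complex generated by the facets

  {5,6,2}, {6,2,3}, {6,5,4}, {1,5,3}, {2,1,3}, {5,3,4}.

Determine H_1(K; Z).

Take the total order 1 < 2 < 3 < 4 < 5 < 6 on the vertex set. Then K (dimension 2) consists of the simplices:

  0-simplices (6): [1], [2], [3], [4], [5], [6]
  1-simplices (12): [1,2], [1,3], [1,5], [2,3], [2,5], [2,6], [3,4], [3,5], [3,6], [4,5], [4,6], [5,6]
  2-simplices (6): [1,2,3], [1,3,5], [2,3,6], [2,5,6], [3,4,5], [4,5,6]

Hence C_0 ≅ Z^6, C_1 ≅ Z^12, C_2 ≅ Z^6.

Boundary ∂_1: C_1 → C_0 sends each edge [p,q] (with p < q) to q − p.
The resulting 6×12 matrix has rank 5, and its Smith normal form has invariant factors (1,1,1,1,1).

Boundary ∂_2: C_2 → C_1 sends each 2-simplex [p,q,r] to [q,r] − [p,r] + [p,q]. For instance
  ∂[4,5,6] = [5,6] − [4,6] + [4,5],
  ∂[1,3,5] = [3,5] − [1,5] + [1,3].
The resulting 12×6 matrix has rank 6, and its Smith normal form has invariant factors (1,1,1,1,1,1).

From H_k ≅ ker(∂_k) / im(∂_{k+1}) we obtain:

  H_1: rank ker ∂_1 − rank ∂_2 = (12 − 5) − 6 = 1, and the invariant factors of ∂_2 are all 1, so H_1 = Z.

H_1 ≅ Z.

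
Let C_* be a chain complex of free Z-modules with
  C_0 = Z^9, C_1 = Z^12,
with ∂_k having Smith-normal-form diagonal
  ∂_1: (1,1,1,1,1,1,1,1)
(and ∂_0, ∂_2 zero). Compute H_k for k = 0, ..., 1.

H_0 ≅ Z,  H_1 ≅ Z^4.

H_0: b_0 = 9 − 0 − 8 = 1; torsion from ∂_1 factors > 1: none. So H_0 ≅ Z.
H_1: b_1 = 12 − 8 − 0 = 4; torsion from ∂_2 factors > 1: none. So H_1 ≅ Z^4.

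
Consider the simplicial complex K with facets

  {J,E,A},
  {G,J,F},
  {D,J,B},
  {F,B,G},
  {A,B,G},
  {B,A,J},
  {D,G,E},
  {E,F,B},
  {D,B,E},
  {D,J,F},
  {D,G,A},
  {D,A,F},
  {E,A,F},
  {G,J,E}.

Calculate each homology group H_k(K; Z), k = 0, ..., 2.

H_0 = Z,  H_1 = Z^2,  H_2 = Z.

Order the vertices as A < B < D < E < F < G < J. Listing each simplex with vertices in this order, K has dimension 2 with simplices:

  0-simplices (7): A, B, D, E, F, G, J
  1-simplices (21): AB, AD, AE, AF, AG, AJ, BD, BE, BF, BG, BJ, DE, DF, DG, DJ, EF, EG, EJ, FG, FJ, GJ
  2-simplices (14): ABG, ABJ, ADF, ADG, AEF, AEJ, BDE, BDJ, BEF, BFG, DEG, DFJ, EGJ, FGJ

giving chain groups C_0 ≅ Z^7, C_1 ≅ Z^21, C_2 ≅ Z^14.

The boundary map ∂_1: C_1 → C_0 maps an edge to its endpoints' difference, ∂[p,q] = q − p. For instance
  ∂EG = G − E.
The 7×21 boundary matrix has rank 6 and Smith normal form diag(1,1,1,1,1,1).

Boundary ∂_2: C_2 → C_1 maps a triangle to the signed sum of its edges. For instance
  ∂AEF = EF − AF + AE,
  ∂ABG = BG − AG + AB.
As a 21×14 matrix over Z this has rank 13, with invariant factors (1,1,1,1,1,1,1,1,1,1,1,1,1).

Now H_k = ker ∂_k / im ∂_{k+1}, so:

  H_0: rank C_0 − rank ∂_1 = 7 − 6 = 1, and the invariant factors of ∂_1 are all 1, so H_0 ≅ Z.
  H_1: rank ker ∂_1 − rank ∂_2 = (21 − 6) − 13 = 2, and the invariant factors of ∂_2 are all 1, so H_1 ≅ Z^2.
  H_2: rank ker ∂_2 − rank ∂_3 = (14 − 13) − 0 = 1, and there is no ∂_3, so H_2 ≅ Z.

As a check, the Euler characteristic is 7 − 21 + 14 = 0, which agrees with 1 − 2 + 1 = 0.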